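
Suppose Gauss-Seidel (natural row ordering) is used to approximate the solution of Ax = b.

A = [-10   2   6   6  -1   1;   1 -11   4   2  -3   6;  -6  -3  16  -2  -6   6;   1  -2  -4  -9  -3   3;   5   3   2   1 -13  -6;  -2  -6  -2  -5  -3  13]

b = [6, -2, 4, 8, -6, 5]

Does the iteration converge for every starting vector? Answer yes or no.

Split A = D + L + U, D = diag(-10, -11, 16, -9, -13, 13).
T_GS = -(D+L)⁻¹U: row 0 first, T[0,4] = -(-1)/(-10) = -0.1000; later rows by forward substitution.
  T[0,:] = [+0.0000, +0.2000, +0.6000, +0.6000, -0.1000, +0.1000]
  T[1,:] = [+0.0000, +0.0182, +0.4182, +0.2364, -0.2818, +0.5545]
  T[2,:] = [+0.0000, +0.0784, +0.3034, +0.3943, +0.2847, -0.2335]
  T[3,:] = [+0.0000, -0.0167, -0.1611, -0.1611, -0.4083, +0.3250]
  T[4,:] = [+0.0000, +0.0919, +0.3616, +0.3336, -0.0911, -0.3060]
  T[5,:] = [+0.0000, +0.0660, +0.3535, +0.2771, -0.2797, +0.2898]
|λ(T)| sorted: 0.5375, 0.2770, 0.2241, 0.2241, 0.0288, 0.0000.
spectral radius ρ = 0.5375; 0.5375 < 1: convergent.

yes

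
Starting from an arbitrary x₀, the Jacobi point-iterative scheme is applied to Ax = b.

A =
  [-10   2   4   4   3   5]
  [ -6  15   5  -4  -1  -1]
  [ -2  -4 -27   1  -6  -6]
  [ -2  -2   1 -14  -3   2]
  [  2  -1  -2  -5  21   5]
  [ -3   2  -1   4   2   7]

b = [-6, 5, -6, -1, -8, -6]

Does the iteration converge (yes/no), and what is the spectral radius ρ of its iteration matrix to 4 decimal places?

yes, ρ = 0.6509

A = D + L + U where D = diag(-10, 15, -27, -14, 21, 7).
Jacobi: T = -D⁻¹(L+U), T[3,5] = -(2)/(-14) = +0.1429; T[3,3] = 0.
  T[0,:] = [+0.0000  +0.2000  +0.4000  +0.4000  +0.3000  +0.5000]
  T[1,:] = [+0.4000  +0.0000  -0.3333  +0.2667  +0.0667  +0.0667]
  T[2,:] = [-0.0741  -0.1481  +0.0000  +0.0370  -0.2222  -0.2222]
  T[3,:] = [-0.1429  -0.1429  +0.0714  +0.0000  -0.2143  +0.1429]
  T[4,:] = [-0.0952  +0.0476  +0.0952  +0.2381  +0.0000  -0.2381]
  T[5,:] = [+0.4286  -0.2857  +0.1429  -0.5714  -0.2857  +0.0000]
moduli |λ_i(T)| = 0.6509, 0.4234, 0.4234, 0.3473, 0.3473, 0.0387.
spectral radius ρ = 0.6509; 0.6509 < 1 ⇒ converges.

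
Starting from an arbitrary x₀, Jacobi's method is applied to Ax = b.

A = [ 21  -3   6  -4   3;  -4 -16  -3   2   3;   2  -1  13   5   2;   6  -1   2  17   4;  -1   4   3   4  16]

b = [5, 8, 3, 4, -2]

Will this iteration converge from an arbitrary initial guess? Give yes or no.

yes

A = D + L + U where D = diag(21, -16, 13, 17, 16).
Jacobi: T = -D⁻¹(L+U), T[2,0] = -(2)/(13) = -0.1538; T[2,2] = 0.
  T[0,:] = [+0.0000 +0.1429 -0.2857 +0.1905 -0.1429]
  T[1,:] = [-0.2500 +0.0000 -0.1875 +0.1250 +0.1875]
  T[2,:] = [-0.1538 +0.0769 +0.0000 -0.3846 -0.1538]
  T[3,:] = [-0.3529 +0.0588 -0.1176 +0.0000 -0.2353]
  T[4,:] = [+0.0625 -0.2500 -0.1875 -0.2500 +0.0000]
|roots of det(T-λI)|: 0.5133, 0.3608, 0.3608, 0.2882, 0.2882.
spectral radius ρ = 0.5133; 0.5133 < 1: convergent.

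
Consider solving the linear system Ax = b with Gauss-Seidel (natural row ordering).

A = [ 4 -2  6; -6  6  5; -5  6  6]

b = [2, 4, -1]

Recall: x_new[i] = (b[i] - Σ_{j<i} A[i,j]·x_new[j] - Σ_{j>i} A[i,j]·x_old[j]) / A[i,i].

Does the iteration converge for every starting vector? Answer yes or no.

Split A = D + L + U, D = diag(4, 6, 6).
GS T = -(D+L)⁻¹U: row 0 first, T[0,1] = -(-2)/(4) = +0.5000; later rows by forward substitution.
  T[0,:] = [+0.0000 +0.5000 -1.5000]
  T[1,:] = [+0.0000 +0.5000 -2.3333]
  T[2,:] = [+0.0000 -0.0833 +1.0833]
eigenvalue magnitudes: 1.3204, 0.2630, 0.0000.
spectral radius ρ = 1.3204; 1.3204 > 1, so it fails to converge.

no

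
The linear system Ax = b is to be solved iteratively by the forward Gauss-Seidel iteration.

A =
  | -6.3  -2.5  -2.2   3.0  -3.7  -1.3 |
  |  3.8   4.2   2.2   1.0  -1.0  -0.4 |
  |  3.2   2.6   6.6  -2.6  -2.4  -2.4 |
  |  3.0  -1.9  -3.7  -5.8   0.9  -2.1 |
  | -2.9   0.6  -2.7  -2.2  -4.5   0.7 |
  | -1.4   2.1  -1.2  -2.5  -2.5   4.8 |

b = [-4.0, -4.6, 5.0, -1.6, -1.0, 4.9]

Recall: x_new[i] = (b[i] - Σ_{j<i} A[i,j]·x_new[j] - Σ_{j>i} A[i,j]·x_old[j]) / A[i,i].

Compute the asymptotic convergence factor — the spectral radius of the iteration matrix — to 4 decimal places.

Write A = D+L+U with D = diag(-6.3, 4.2, 6.6, -5.8, -4.5, 4.8).
GS T = -(D+L)⁻¹U: row 0 first, T[0,4] = -(-3.7)/(-6.3) = -0.5873; later rows by forward substitution.
  T[0,:] = [+0.0000  -0.3968  -0.3492  +0.4762  -0.5873  -0.2063]
  T[1,:] = [+0.0000  +0.3590  -0.2079  -0.6689  +0.7695  +0.2819]
  T[2,:] = [+0.0000  +0.0510  +0.2512  +0.4266  +0.3453  +0.3526]
  T[3,:] = [+0.0000  -0.3554  -0.2728  +0.1933  -0.6209  -0.7861]
  T[4,:] = [+0.0000  +0.4468  +0.1800  -0.7465  +0.5775  +0.4989]
  T[5,:] = [+0.0000  -0.2125  +0.0035  +0.2501  -0.4442  -0.2450]
|λ(T)| sorted: 1.2213, 0.3325, 0.1746, 0.1746, 0.0466, 0.0000.
ρ = 1.2213; 1.2213 > 1: divergent.

1.2213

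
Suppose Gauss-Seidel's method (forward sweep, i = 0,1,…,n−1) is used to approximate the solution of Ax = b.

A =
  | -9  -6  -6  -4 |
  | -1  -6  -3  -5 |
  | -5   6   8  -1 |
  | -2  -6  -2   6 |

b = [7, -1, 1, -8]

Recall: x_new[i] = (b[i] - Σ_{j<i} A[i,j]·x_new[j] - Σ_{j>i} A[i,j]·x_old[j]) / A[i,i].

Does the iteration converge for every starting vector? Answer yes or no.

Diagonal D = diag(-9, -6, 8, 6); L, U strict lower/upper.
T_GS = -(D+L)⁻¹U: row 0 first, T[0,1] = -(-6)/(-9) = -0.6667; later rows by forward substitution.
  T[0,:] = [+0.0000  -0.6667  -0.6667  -0.4444]
  T[1,:] = [+0.0000  +0.1111  -0.3889  -0.7593]
  T[2,:] = [+0.0000  -0.5000  -0.1250  +0.4167]
  T[3,:] = [+0.0000  -0.2778  -0.6528  -0.7685]
|eigenvalues of T|: 0.9151, 0.2063, 0.0736, 0.0000.
ρ = 0.9151; 0.9151 < 1 ⇒ converges.

yes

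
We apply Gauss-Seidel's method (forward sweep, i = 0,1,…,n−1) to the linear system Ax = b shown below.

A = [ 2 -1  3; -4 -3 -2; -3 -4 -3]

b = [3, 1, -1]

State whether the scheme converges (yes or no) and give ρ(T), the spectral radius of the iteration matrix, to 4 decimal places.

no, ρ = 1.2181

Split A = D + L + U, D = diag(2, -3, -3).
T_GS = -(D+L)⁻¹U: row 0 first, T[0,1] = -(-1)/(2) = +0.5000; later rows by forward substitution.
  T[0,:] = [+0.0000 +0.5000 -1.5000]
  T[1,:] = [+0.0000 -0.6667 +1.3333]
  T[2,:] = [+0.0000 +0.3889 -0.2778]
|roots of det(T-λI)|: 1.2181, 0.2737, 0.0000.
spectral radius ρ = 1.2181; 1.2181 > 1 ⇒ diverges.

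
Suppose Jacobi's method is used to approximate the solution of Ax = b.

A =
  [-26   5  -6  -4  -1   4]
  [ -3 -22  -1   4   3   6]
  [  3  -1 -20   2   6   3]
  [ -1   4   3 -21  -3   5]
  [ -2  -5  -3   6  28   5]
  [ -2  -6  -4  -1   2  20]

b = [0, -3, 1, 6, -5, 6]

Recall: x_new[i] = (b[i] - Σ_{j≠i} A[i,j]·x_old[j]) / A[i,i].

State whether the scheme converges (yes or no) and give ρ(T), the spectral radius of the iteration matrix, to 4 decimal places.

Write A = D+L+U with D = diag(-26, -22, -20, -21, 28, 20).
Jacobi: T = -D⁻¹(L+U), T[0,1] = -(5)/(-26) = +0.1923; T[0,0] = 0.
  T[0,:] = [+0.0000, +0.1923, -0.2308, -0.1538, -0.0385, +0.1538]
  T[1,:] = [-0.1364, +0.0000, -0.0455, +0.1818, +0.1364, +0.2727]
  T[2,:] = [+0.1500, -0.0500, +0.0000, +0.1000, +0.3000, +0.1500]
  T[3,:] = [-0.0476, +0.1905, +0.1429, +0.0000, -0.1429, +0.2381]
  T[4,:] = [+0.0714, +0.1786, +0.1071, -0.2143, +0.0000, -0.1786]
  T[5,:] = [+0.1000, +0.3000, +0.2000, +0.0500, -0.1000, +0.0000]
eigenvalue magnitudes: 0.5568, 0.4331, 0.2336, 0.2336, 0.1949, 0.1922.
ρ = 0.5568; 0.5568 < 1, so it converges for any x₀.

yes, ρ = 0.5568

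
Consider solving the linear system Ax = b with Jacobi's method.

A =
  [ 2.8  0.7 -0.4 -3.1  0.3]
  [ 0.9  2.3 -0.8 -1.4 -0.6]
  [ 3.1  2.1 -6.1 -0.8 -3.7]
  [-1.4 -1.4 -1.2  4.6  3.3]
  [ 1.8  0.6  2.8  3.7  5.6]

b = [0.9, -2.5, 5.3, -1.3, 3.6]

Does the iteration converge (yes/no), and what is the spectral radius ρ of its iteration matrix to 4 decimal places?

no, ρ = 1.3211

A = D + L + U where D = diag(2.8, 2.3, -6.1, 4.6, 5.6).
Jacobi: T = -D⁻¹(L+U), T[0,3] = -(-3.1)/(2.8) = +1.1071; T[0,0] = 0.
  T[0,:] = [+0.0000, -0.2500, +0.1429, +1.1071, -0.1071]
  T[1,:] = [-0.3913, +0.0000, +0.3478, +0.6087, +0.2609]
  T[2,:] = [+0.5082, +0.3443, +0.0000, -0.1311, -0.6066]
  T[3,:] = [+0.3043, +0.3043, +0.2609, +0.0000, -0.7174]
  T[4,:] = [-0.3214, -0.1071, -0.5000, -0.6607, +0.0000]
moduli |λ_i(T)| = 1.3211, 1.1179, 0.3082, 0.3082, 0.2845.
ρ(T) = max|λ| = 1.3211; 1.3211 > 1, so it fails to converge.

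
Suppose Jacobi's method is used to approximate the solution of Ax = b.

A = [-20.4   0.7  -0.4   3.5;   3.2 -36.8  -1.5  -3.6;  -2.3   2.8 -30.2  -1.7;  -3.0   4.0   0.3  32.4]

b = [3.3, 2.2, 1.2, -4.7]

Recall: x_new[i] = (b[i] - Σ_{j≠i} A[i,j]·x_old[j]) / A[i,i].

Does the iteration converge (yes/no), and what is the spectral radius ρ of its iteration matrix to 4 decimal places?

yes, ρ = 0.1986

Split A = D + L + U, D = diag(-20.4, -36.8, -30.2, 32.4).
Jacobi: T = -D⁻¹(L+U), T[2,0] = -(-2.3)/(-30.2) = -0.0762; T[2,2] = 0.
  T[0,:] = [+0.0000  +0.0343  -0.0196  +0.1716]
  T[1,:] = [+0.0870  +0.0000  -0.0408  -0.0978]
  T[2,:] = [-0.0762  +0.0927  +0.0000  -0.0563]
  T[3,:] = [+0.0926  -0.1235  -0.0093  +0.0000]
moduli |λ_i(T)| = 0.1986, 0.1124, 0.1124, 0.0114.
ρ = 0.1986; 0.1986 < 1 ⇒ converges.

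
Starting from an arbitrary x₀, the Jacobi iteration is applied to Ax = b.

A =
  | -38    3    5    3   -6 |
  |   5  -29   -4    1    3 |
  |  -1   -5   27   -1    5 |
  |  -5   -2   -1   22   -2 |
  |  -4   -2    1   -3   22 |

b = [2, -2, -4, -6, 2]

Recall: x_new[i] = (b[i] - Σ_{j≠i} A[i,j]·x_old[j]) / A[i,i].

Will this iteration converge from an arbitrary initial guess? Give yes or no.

yes

Diagonal D = diag(-38, -29, 27, 22, 22); L, U strict lower/upper.
Jacobi T = -D⁻¹(L+U): T[3,4] = -(-2)/(22) = +0.0909; T[3,3] = 0.
  T[0,:] = [+0.0000  +0.0789  +0.1316  +0.0789  -0.1579]
  T[1,:] = [+0.1724  +0.0000  -0.1379  +0.0345  +0.1034]
  T[2,:] = [+0.0370  +0.1852  +0.0000  +0.0370  -0.1852]
  T[3,:] = [+0.2273  +0.0909  +0.0455  +0.0000  +0.0909]
  T[4,:] = [+0.1818  +0.0909  -0.0455  +0.1364  +0.0000]
eigenvalue magnitudes: 0.1734, 0.1469, 0.1469, 0.1211, 0.1211.
ρ(T) = max|λ| = 0.1734; 0.1734 < 1 ⇒ converges.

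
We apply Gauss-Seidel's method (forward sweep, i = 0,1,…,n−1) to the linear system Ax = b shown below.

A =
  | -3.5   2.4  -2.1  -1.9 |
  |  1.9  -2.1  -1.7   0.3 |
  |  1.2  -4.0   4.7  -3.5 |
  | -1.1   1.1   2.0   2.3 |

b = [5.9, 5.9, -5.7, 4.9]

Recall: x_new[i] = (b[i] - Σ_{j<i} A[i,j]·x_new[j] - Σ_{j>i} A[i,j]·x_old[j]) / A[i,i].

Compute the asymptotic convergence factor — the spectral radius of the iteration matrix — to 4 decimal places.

1.5389

Diagonal D = diag(-3.5, -2.1, 4.7, 2.3); L, U strict lower/upper.
T_GS = -(D+L)⁻¹U: row 0 first, T[0,3] = -(-1.9)/(-3.5) = -0.5429; later rows by forward substitution.
  T[0,:] = [+0.0000 +0.6857 -0.6000 -0.5429]
  T[1,:] = [+0.0000 +0.6204 -1.3524 -0.3483]
  T[2,:] = [+0.0000 +0.3529 -0.9978 +0.5869]
  T[3,:] = [+0.0000 -0.2757 +1.2275 -0.6034]
|eigenvalues of T|: 1.5389, 0.3584, 0.3584, 0.0000.
ρ = 1.5389; 1.5389 > 1: divergent.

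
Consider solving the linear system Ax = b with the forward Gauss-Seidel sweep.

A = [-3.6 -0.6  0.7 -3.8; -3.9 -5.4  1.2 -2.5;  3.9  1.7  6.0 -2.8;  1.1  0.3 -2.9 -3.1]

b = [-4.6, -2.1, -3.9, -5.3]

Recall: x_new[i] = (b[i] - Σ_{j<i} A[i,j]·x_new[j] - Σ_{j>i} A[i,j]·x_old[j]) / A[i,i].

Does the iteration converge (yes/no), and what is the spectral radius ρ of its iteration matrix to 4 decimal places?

A = D + L + U where D = diag(-3.6, -5.4, 6, -3.1).
GS T = -(D+L)⁻¹U: row 0 first, T[0,1] = -(-0.6)/(-3.6) = -0.1667; later rows by forward substitution.
  T[0,:] = [+0.0000, -0.1667, +0.1944, -1.0556]
  T[1,:] = [+0.0000, +0.1204, +0.0818, +0.2994]
  T[2,:] = [+0.0000, +0.0742, -0.1496, +1.0680]
  T[3,:] = [+0.0000, -0.1169, +0.2168, -1.3446]
|λ(T)| sorted: 1.4977, 0.0640, 0.0640, 0.0000.
ρ = 1.4977; 1.4977 > 1: divergent.

no, ρ = 1.4977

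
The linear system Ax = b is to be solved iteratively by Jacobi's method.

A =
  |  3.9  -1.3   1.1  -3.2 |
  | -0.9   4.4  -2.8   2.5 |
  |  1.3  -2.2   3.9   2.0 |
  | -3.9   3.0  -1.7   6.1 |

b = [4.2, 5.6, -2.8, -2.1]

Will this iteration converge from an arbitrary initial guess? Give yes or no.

Diagonal D = diag(3.9, 4.4, 3.9, 6.1); L, U strict lower/upper.
Jacobi T = -D⁻¹(L+U): T[0,2] = -(1.1)/(3.9) = -0.2821; T[0,0] = 0.
  T[0,:] = [+0.0000  +0.3333  -0.2821  +0.8205]
  T[1,:] = [+0.2045  +0.0000  +0.6364  -0.5682]
  T[2,:] = [-0.3333  +0.5641  +0.0000  -0.5128]
  T[3,:] = [+0.6393  -0.4918  +0.2787  +0.0000]
|eigenvalues of T|: 1.1387, 0.9024, 0.4540, 0.2177.
ρ(T) = max|λ| = 1.1387; 1.1387 > 1, so it fails to converge.

no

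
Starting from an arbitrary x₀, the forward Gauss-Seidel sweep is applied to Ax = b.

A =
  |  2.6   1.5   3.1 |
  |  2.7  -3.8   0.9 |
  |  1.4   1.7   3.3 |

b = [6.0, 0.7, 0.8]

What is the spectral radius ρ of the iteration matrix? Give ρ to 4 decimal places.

Diagonal D = diag(2.6, -3.8, 3.3); L, U strict lower/upper.
GS T = -(D+L)⁻¹U: row 0 first, T[0,1] = -(1.5)/(2.6) = -0.5769; later rows by forward substitution.
  T[0,:] = [+0.0000, -0.5769, -1.1923]
  T[1,:] = [+0.0000, -0.4099, -0.6103]
  T[2,:] = [+0.0000, +0.4559, +0.8202]
|eigenvalues of T|: 0.5215, 0.1112, 0.0000.
spectral radius ρ = 0.5215; 0.5215 < 1 ⇒ converges.

0.5215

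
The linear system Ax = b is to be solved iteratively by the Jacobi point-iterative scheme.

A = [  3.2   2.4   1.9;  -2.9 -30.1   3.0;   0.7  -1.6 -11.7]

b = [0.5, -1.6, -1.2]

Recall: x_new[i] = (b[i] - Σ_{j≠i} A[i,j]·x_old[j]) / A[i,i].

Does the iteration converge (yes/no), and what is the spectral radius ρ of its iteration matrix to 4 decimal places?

yes, ρ = 0.2640

Let D = diag(3.2, -30.1, -11.7); L, U the strict triangles.
T_J = -D⁻¹(L+U): T[2,1] = -(-1.6)/(-11.7) = -0.1368; T[2,2] = 0.
  T[0,:] = [+0.0000  -0.7500  -0.5938]
  T[1,:] = [-0.0963  +0.0000  +0.0997]
  T[2,:] = [+0.0598  -0.1368  +0.0000]
moduli |λ_i(T)| = 0.2640, 0.2158, 0.2158.
ρ = 0.2640; 0.2640 < 1: convergent.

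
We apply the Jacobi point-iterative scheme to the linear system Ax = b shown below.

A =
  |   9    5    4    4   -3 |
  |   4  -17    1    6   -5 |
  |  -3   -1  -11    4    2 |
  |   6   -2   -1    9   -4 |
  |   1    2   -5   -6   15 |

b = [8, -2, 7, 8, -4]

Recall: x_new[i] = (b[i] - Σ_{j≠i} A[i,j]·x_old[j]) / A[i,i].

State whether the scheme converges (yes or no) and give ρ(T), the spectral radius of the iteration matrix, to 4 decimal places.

yes, ρ = 0.8633

Diagonal D = diag(9, -17, -11, 9, 15); L, U strict lower/upper.
Jacobi: T = -D⁻¹(L+U), T[3,2] = -(-1)/(9) = +0.1111; T[3,3] = 0.
  T[0,:] = [+0.0000  -0.5556  -0.4444  -0.4444  +0.3333]
  T[1,:] = [+0.2353  +0.0000  +0.0588  +0.3529  -0.2941]
  T[2,:] = [-0.2727  -0.0909  +0.0000  +0.3636  +0.1818]
  T[3,:] = [-0.6667  +0.2222  +0.1111  +0.0000  +0.4444]
  T[4,:] = [-0.0667  -0.1333  +0.3333  +0.4000  +0.0000]
|λ(T)| sorted: 0.8633, 0.5600, 0.5600, 0.2337, 0.0303.
spectral radius ρ = 0.8633; 0.8633 < 1: convergent.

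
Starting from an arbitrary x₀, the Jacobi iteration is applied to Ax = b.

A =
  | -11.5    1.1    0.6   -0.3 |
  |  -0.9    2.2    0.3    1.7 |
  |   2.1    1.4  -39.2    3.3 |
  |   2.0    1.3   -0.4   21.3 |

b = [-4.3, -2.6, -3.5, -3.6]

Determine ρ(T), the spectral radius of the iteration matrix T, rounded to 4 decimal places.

A = D + L + U where D = diag(-11.5, 2.2, -39.2, 21.3).
Jacobi: T = -D⁻¹(L+U), T[0,2] = -(0.6)/(-11.5) = +0.0522; T[0,0] = 0.
  T[0,:] = [+0.0000, +0.0957, +0.0522, -0.0261]
  T[1,:] = [+0.4091, +0.0000, -0.1364, -0.7727]
  T[2,:] = [+0.0536, +0.0357, +0.0000, +0.0842]
  T[3,:] = [-0.0939, -0.0610, +0.0188, +0.0000]
|roots of det(T-λI)|: 0.3306, 0.2314, 0.1157, 0.0165.
spectral radius ρ = 0.3306; 0.3306 < 1, so it converges for any x₀.

0.3306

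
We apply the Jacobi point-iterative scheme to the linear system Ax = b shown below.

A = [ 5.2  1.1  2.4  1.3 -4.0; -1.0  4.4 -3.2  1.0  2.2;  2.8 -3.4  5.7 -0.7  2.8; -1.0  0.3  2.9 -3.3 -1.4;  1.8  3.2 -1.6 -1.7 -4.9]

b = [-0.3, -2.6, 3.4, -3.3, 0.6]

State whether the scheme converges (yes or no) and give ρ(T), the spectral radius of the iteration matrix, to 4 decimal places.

Write A = D+L+U with D = diag(5.2, 4.4, 5.7, -3.3, -4.9).
Jacobi T = -D⁻¹(L+U): T[4,0] = -(1.8)/(-4.9) = +0.3673; T[4,4] = 0.
  T[0,:] = [+0.0000, -0.2115, -0.4615, -0.2500, +0.7692]
  T[1,:] = [+0.2273, +0.0000, +0.7273, -0.2273, -0.5000]
  T[2,:] = [-0.4912, +0.5965, +0.0000, +0.1228, -0.4912]
  T[3,:] = [-0.3030, +0.0909, +0.8788, +0.0000, -0.4242]
  T[4,:] = [+0.3673, +0.6531, -0.3265, -0.3469, +0.0000]
|roots of det(T-λI)|: 1.2706, 0.6818, 0.6818, 0.3232, 0.3232.
spectral radius ρ = 1.2706; 1.2706 > 1: divergent.

no, ρ = 1.2706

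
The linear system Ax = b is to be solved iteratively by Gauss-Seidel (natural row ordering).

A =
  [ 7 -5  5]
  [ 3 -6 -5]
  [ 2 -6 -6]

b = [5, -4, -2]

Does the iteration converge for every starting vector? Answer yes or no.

no

Let D = diag(7, -6, -6); L, U the strict triangles.
T_GS = -(D+L)⁻¹U: row 0 first, T[0,1] = -(-5)/(7) = +0.7143; later rows by forward substitution.
  T[0,:] = [+0.0000  +0.7143  -0.7143]
  T[1,:] = [+0.0000  +0.3571  -1.1905]
  T[2,:] = [+0.0000  -0.1190  +0.9524]
|λ(T)| sorted: 1.1347, 0.1749, 0.0000.
spectral radius ρ = 1.1347; 1.1347 > 1 ⇒ diverges.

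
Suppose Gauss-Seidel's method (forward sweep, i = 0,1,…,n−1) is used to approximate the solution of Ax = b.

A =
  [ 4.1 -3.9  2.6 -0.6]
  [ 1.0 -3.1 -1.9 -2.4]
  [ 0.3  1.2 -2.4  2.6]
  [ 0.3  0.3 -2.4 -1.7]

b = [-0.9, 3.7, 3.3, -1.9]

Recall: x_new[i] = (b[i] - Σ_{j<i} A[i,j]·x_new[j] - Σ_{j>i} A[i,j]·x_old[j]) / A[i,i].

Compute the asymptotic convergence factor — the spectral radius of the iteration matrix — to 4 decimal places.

Diagonal D = diag(4.1, -3.1, -2.4, -1.7); L, U strict lower/upper.
T_GS = -(D+L)⁻¹U: row 0 first, T[0,1] = -(-3.9)/(4.1) = +0.9512; later rows by forward substitution.
  T[0,:] = [+0.0000, +0.9512, -0.6341, +0.1463]
  T[1,:] = [+0.0000, +0.3068, -0.8175, -0.7270]
  T[2,:] = [+0.0000, +0.2723, -0.4880, +0.7381]
  T[3,:] = [+0.0000, -0.1624, +0.4328, -1.1445]
moduli |λ_i(T)| = 1.4825, 0.2742, 0.2742, 0.0000.
ρ = 1.4825; 1.4825 > 1: divergent.

1.4825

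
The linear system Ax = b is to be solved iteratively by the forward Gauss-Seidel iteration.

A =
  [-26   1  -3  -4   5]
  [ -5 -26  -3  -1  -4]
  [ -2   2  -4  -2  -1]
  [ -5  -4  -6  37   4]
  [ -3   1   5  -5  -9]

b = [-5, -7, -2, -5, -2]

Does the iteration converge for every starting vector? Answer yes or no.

yes

Write A = D+L+U with D = diag(-26, -26, -4, 37, -9).
Gauss-Seidel: T = -(D+L)⁻¹U, row 0 first, T[0,1] = -(1)/(-26) = +0.0385; later rows by forward substitution.
  T[0,:] = [+0.0000 +0.0385 -0.1154 -0.1538 +0.1923]
  T[1,:] = [+0.0000 -0.0074 -0.0932 -0.0089 -0.1908]
  T[2,:] = [+0.0000 -0.0229 +0.0111 -0.4275 -0.4416]
  T[3,:] = [+0.0000 +0.0007 -0.0239 -0.0911 -0.1744]
  T[4,:] = [+0.0000 -0.0268 +0.0475 -0.1366 -0.2338]
moduli |λ_i(T)| = 0.2936, 0.0932, 0.0873, 0.0335, 0.0000.
ρ = 0.2936; 0.2936 < 1 ⇒ converges.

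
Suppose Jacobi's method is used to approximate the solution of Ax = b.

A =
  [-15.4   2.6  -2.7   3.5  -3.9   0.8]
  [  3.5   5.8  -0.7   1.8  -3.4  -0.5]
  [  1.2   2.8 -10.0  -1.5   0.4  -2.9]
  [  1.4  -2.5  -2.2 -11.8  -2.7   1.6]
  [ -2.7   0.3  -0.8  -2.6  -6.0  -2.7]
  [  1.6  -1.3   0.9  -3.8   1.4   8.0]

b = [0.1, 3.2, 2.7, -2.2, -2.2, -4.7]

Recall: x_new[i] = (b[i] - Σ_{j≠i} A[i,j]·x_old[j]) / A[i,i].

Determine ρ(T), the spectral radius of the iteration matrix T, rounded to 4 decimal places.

A = D + L + U where D = diag(-15.4, 5.8, -10, -11.8, -6, 8).
Jacobi T = -D⁻¹(L+U): T[3,5] = -(1.6)/(-11.8) = +0.1356; T[3,3] = 0.
  T[0,:] = [+0.0000, +0.1688, -0.1753, +0.2273, -0.2532, +0.0519]
  T[1,:] = [-0.6034, +0.0000, +0.1207, -0.3103, +0.5862, +0.0862]
  T[2,:] = [+0.1200, +0.2800, +0.0000, -0.1500, +0.0400, -0.2900]
  T[3,:] = [+0.1186, -0.2119, -0.1864, +0.0000, -0.2288, +0.1356]
  T[4,:] = [-0.4500, +0.0500, -0.1333, -0.4333, +0.0000, -0.4500]
  T[5,:] = [-0.2000, +0.1625, -0.1125, +0.4750, -0.1750, +0.0000]
|λ(T)| sorted: 0.8290, 0.6280, 0.3592, 0.3592, 0.1899, 0.1406.
ρ(T) = max|λ| = 0.8290; 0.8290 < 1: convergent.

0.8290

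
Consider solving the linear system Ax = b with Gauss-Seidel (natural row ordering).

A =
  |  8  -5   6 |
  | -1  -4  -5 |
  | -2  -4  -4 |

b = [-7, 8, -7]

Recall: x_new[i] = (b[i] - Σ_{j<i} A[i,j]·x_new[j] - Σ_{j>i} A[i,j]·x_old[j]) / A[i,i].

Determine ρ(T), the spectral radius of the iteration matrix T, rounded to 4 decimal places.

1.5356

Write A = D+L+U with D = diag(8, -4, -4).
T_GS = -(D+L)⁻¹U: row 0 first, T[0,2] = -(6)/(8) = -0.7500; later rows by forward substitution.
  T[0,:] = [+0.0000  +0.6250  -0.7500]
  T[1,:] = [+0.0000  -0.1562  -1.0625]
  T[2,:] = [+0.0000  -0.1562  +1.4375]
eigenvalue magnitudes: 1.5356, 0.2544, 0.0000.
ρ(T) = max|λ| = 1.5356; 1.5356 > 1, so it fails to converge.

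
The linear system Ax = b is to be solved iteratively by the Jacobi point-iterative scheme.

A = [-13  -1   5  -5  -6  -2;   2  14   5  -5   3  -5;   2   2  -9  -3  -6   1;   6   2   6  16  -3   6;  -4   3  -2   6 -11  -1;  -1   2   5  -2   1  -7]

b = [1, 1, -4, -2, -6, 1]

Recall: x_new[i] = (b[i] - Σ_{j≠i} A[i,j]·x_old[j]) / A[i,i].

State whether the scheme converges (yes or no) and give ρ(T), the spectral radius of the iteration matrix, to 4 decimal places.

Write A = D+L+U with D = diag(-13, 14, -9, 16, -11, -7).
Jacobi T = -D⁻¹(L+U): T[0,2] = -(5)/(-13) = +0.3846; T[0,0] = 0.
  T[0,:] = [+0.0000, -0.0769, +0.3846, -0.3846, -0.4615, -0.1538]
  T[1,:] = [-0.1429, +0.0000, -0.3571, +0.3571, -0.2143, +0.3571]
  T[2,:] = [+0.2222, +0.2222, +0.0000, -0.3333, -0.6667, +0.1111]
  T[3,:] = [-0.3750, -0.1250, -0.3750, +0.0000, +0.1875, -0.3750]
  T[4,:] = [-0.3636, +0.2727, -0.1818, +0.5455, +0.0000, -0.0909]
  T[5,:] = [-0.1429, +0.2857, +0.7143, -0.2857, +0.1429, +0.0000]
moduli |λ_i(T)| = 1.1728, 0.5818, 0.5818, 0.4222, 0.4222, 0.4011.
spectral radius ρ = 1.1728; 1.1728 > 1 ⇒ diverges.

no, ρ = 1.1728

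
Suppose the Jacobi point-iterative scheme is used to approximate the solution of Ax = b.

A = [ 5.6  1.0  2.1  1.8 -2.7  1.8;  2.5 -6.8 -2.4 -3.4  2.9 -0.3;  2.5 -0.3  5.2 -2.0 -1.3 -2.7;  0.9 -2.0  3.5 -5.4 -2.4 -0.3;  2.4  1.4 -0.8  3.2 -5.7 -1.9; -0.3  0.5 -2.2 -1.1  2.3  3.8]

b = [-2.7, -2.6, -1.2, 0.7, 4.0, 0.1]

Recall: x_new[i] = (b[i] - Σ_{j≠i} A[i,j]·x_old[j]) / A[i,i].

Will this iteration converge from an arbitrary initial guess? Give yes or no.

no

Let D = diag(5.6, -6.8, 5.2, -5.4, -5.7, 3.8); L, U the strict triangles.
Jacobi T = -D⁻¹(L+U): T[1,2] = -(-2.4)/(-6.8) = -0.3529; T[1,1] = 0.
  T[0,:] = [+0.0000  -0.1786  -0.3750  -0.3214  +0.4821  -0.3214]
  T[1,:] = [+0.3676  +0.0000  -0.3529  -0.5000  +0.4265  -0.0441]
  T[2,:] = [-0.4808  +0.0577  +0.0000  +0.3846  +0.2500  +0.5192]
  T[3,:] = [+0.1667  -0.3704  +0.6481  +0.0000  -0.4444  -0.0556]
  T[4,:] = [+0.4211  +0.2456  -0.1404  +0.5614  +0.0000  -0.3333]
  T[5,:] = [+0.0789  -0.1316  +0.5789  +0.2895  -0.6053  +0.0000]
|eigenvalues of T|: 1.1756, 0.8338, 0.8338, 0.2427, 0.1127, 0.1127.
ρ = 1.1756; 1.1756 > 1 ⇒ diverges.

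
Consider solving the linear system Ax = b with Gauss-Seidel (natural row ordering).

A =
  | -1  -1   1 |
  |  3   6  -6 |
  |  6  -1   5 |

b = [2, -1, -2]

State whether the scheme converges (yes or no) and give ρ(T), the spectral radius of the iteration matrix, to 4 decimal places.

Split A = D + L + U, D = diag(-1, 6, 5).
GS T = -(D+L)⁻¹U: row 0 first, T[0,1] = -(-1)/(-1) = -1.0000; later rows by forward substitution.
  T[0,:] = [+0.0000  -1.0000  +1.0000]
  T[1,:] = [+0.0000  +0.5000  +0.5000]
  T[2,:] = [+0.0000  +1.3000  -1.1000]
|λ(T)| sorted: 1.4358, 0.8358, 0.0000.
ρ = 1.4358; 1.4358 > 1, so it fails to converge.

no, ρ = 1.4358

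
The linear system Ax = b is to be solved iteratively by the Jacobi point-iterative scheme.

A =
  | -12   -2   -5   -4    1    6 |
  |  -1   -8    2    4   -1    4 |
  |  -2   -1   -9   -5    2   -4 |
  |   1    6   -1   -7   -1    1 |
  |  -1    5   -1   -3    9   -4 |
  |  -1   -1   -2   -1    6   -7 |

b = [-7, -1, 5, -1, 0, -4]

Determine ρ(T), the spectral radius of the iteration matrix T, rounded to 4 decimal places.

1.1361

Diagonal D = diag(-12, -8, -9, -7, 9, -7); L, U strict lower/upper.
Jacobi: T = -D⁻¹(L+U), T[0,4] = -(1)/(-12) = +0.0833; T[0,0] = 0.
  T[0,:] = [+0.0000 -0.1667 -0.4167 -0.3333 +0.0833 +0.5000]
  T[1,:] = [-0.1250 +0.0000 +0.2500 +0.5000 -0.1250 +0.5000]
  T[2,:] = [-0.2222 -0.1111 +0.0000 -0.5556 +0.2222 -0.4444]
  T[3,:] = [+0.1429 +0.8571 -0.1429 +0.0000 -0.1429 +0.1429]
  T[4,:] = [+0.1111 -0.5556 +0.1111 +0.3333 +0.0000 +0.4444]
  T[5,:] = [-0.1429 -0.1429 -0.2857 -0.1429 +0.8571 +0.0000]
moduli |λ_i(T)| = 1.1361, 0.6936, 0.4013, 0.4013, 0.3992, 0.3992.
ρ = 1.1361; 1.1361 > 1 ⇒ diverges.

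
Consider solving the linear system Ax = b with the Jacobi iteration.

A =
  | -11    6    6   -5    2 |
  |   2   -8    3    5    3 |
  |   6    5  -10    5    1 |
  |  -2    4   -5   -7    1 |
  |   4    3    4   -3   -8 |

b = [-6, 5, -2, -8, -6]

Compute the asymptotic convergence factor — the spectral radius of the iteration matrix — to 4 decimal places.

A = D + L + U where D = diag(-11, -8, -10, -7, -8).
T_J = -D⁻¹(L+U): T[3,1] = -(4)/(-7) = +0.5714; T[3,3] = 0.
  T[0,:] = [+0.0000 +0.5455 +0.5455 -0.4545 +0.1818]
  T[1,:] = [+0.2500 +0.0000 +0.3750 +0.6250 +0.3750]
  T[2,:] = [+0.6000 +0.5000 +0.0000 +0.5000 +0.1000]
  T[3,:] = [-0.2857 +0.5714 -0.7143 +0.0000 +0.1429]
  T[4,:] = [+0.5000 +0.3750 +0.5000 -0.3750 +0.0000]
|roots of det(T-λI)|: 1.1455, 0.7405, 0.7405, 0.3201, 0.3201.
spectral radius ρ = 1.1455; 1.1455 > 1: divergent.

1.1455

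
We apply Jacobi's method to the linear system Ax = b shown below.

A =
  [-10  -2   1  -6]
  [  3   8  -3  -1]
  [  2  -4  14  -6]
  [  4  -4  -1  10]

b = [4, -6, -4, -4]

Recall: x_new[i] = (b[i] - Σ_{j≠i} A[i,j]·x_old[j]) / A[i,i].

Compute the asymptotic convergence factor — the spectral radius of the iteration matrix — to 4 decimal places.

0.8292

Diagonal D = diag(-10, 8, 14, 10); L, U strict lower/upper.
Jacobi T = -D⁻¹(L+U): T[1,3] = -(-1)/(8) = +0.1250; T[1,1] = 0.
  T[0,:] = [+0.0000, -0.2000, +0.1000, -0.6000]
  T[1,:] = [-0.3750, +0.0000, +0.3750, +0.1250]
  T[2,:] = [-0.1429, +0.2857, +0.0000, +0.4286]
  T[3,:] = [-0.4000, +0.4000, +0.1000, +0.0000]
|roots of det(T-λI)|: 0.8292, 0.4525, 0.4525, 0.0210.
spectral radius ρ = 0.8292; 0.8292 < 1, so it converges for any x₀.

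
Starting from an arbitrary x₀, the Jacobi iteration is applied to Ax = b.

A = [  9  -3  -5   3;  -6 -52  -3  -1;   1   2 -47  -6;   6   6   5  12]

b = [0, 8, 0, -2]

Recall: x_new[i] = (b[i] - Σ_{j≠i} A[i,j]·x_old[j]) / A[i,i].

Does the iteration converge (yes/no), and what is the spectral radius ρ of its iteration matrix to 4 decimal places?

Diagonal D = diag(9, -52, -47, 12); L, U strict lower/upper.
Jacobi T = -D⁻¹(L+U): T[3,1] = -(6)/(12) = -0.5000; T[3,3] = 0.
  T[0,:] = [+0.0000, +0.3333, +0.5556, -0.3333]
  T[1,:] = [-0.1154, +0.0000, -0.0577, -0.0192]
  T[2,:] = [+0.0213, +0.0426, +0.0000, -0.1277]
  T[3,:] = [-0.5000, -0.5000, -0.4167, +0.0000]
moduli |λ_i(T)| = 0.4669, 0.3576, 0.2110, 0.1016.
ρ(T) = max|λ| = 0.4669; 0.4669 < 1 ⇒ converges.

yes, ρ = 0.4669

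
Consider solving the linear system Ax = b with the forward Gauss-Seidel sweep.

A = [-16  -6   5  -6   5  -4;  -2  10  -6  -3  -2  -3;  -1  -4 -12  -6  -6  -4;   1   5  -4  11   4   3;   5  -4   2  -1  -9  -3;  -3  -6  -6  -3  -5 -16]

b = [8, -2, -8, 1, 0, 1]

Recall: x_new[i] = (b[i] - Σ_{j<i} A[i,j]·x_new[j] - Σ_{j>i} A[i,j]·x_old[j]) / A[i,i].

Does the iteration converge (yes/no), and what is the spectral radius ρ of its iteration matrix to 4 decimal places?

Let D = diag(-16, 10, -12, 11, -9, -16); L, U the strict triangles.
T_GS = -(D+L)⁻¹U: row 0 first, T[0,2] = -(5)/(-16) = +0.3125; later rows by forward substitution.
  T[0,:] = [+0.0000 -0.3750 +0.3125 -0.3750 +0.3125 -0.2500]
  T[1,:] = [+0.0000 -0.0750 +0.6625 +0.2250 +0.2625 +0.2500]
  T[2,:] = [+0.0000 +0.0562 -0.2469 -0.5437 -0.6135 -0.3958]
  T[3,:] = [+0.0000 +0.0886 -0.4193 -0.2659 -0.7345 -0.5076]
  T[4,:] = [+0.0000 -0.1723 -0.1291 -0.3996 +0.0022 -0.6149]
  T[5,:] = [+0.0000 +0.1146 -0.0955 +0.3646 +0.2101 +0.3889]
|roots of det(T-λI)|: 0.9288, 0.5045, 0.2512, 0.2512, 0.0864, 0.0000.
ρ = 0.9288; 0.9288 < 1, so it converges for any x₀.

yes, ρ = 0.9288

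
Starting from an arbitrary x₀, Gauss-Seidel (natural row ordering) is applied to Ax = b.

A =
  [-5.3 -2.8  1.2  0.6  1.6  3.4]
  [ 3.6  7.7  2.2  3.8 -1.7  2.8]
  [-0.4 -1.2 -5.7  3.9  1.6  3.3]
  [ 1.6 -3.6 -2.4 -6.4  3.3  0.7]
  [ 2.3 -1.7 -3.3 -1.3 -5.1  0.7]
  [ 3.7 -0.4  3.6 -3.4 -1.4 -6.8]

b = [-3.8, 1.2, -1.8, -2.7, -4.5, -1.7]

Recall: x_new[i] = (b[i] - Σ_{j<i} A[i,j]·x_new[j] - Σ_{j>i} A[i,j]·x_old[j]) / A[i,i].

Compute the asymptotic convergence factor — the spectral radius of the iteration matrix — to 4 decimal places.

1.3115

Let D = diag(-5.3, 7.7, -5.7, -6.4, -5.1, -6.8); L, U the strict triangles.
Gauss-Seidel: T = -(D+L)⁻¹U, row 0 first, T[0,2] = -(1.2)/(-5.3) = +0.2264; later rows by forward substitution.
  T[0,:] = [+0.0000 -0.5283 +0.2264 +0.1132 +0.3019 +0.6415]
  T[1,:] = [+0.0000 +0.2470 -0.3916 -0.5464 +0.0796 -0.6636]
  T[2,:] = [+0.0000 -0.0149 +0.0665 +0.7913 +0.2428 +0.6736]
  T[3,:] = [+0.0000 -0.2654 +0.2519 +0.0389 +0.4553 +0.3904]
  T[4,:] = [+0.0000 -0.2433 +0.1254 -0.2887 -0.1635 +0.1124]
  T[5,:] = [+0.0000 -0.1271 +0.0297 +0.5526 +0.0941 +0.5264]
eigenvalue magnitudes: 1.3115, 0.4988, 0.4988, 0.1104, 0.1104, 0.0000.
spectral radius ρ = 1.3115; 1.3115 > 1, so it fails to converge.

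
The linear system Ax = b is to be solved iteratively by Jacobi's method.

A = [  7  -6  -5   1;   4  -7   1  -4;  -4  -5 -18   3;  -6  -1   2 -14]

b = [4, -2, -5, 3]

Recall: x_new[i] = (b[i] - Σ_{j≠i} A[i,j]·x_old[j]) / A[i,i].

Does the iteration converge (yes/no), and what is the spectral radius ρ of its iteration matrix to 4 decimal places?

Split A = D + L + U, D = diag(7, -7, -18, -14).
T_J = -D⁻¹(L+U): T[0,2] = -(-5)/(7) = +0.7143; T[0,0] = 0.
  T[0,:] = [+0.0000  +0.8571  +0.7143  -0.1429]
  T[1,:] = [+0.5714  +0.0000  +0.1429  -0.5714]
  T[2,:] = [-0.2222  -0.2778  +0.0000  +0.1667]
  T[3,:] = [-0.4286  -0.0714  +0.1429  +0.0000]
|λ(T)| sorted: 0.6117, 0.4941, 0.4941, 0.3112.
ρ = 0.6117; 0.6117 < 1, so it converges for any x₀.

yes, ρ = 0.6117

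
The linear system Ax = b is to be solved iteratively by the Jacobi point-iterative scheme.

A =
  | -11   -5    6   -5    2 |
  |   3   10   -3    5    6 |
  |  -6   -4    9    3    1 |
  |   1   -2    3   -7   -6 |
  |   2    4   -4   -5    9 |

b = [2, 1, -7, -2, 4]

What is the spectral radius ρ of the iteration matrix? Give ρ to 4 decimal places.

A = D + L + U where D = diag(-11, 10, 9, -7, 9).
T_J = -D⁻¹(L+U): T[2,3] = -(3)/(9) = -0.3333; T[2,2] = 0.
  T[0,:] = [+0.0000 -0.4545 +0.5455 -0.4545 +0.1818]
  T[1,:] = [-0.3000 +0.0000 +0.3000 -0.5000 -0.6000]
  T[2,:] = [+0.6667 +0.4444 +0.0000 -0.3333 -0.1111]
  T[3,:] = [+0.1429 -0.2857 +0.4286 +0.0000 -0.8571]
  T[4,:] = [-0.2222 -0.4444 +0.4444 +0.5556 +0.0000]
eigenvalue magnitudes: 1.1414, 0.8061, 0.8061, 0.6333, 0.3029.
ρ(T) = max|λ| = 1.1414; 1.1414 > 1 ⇒ diverges.

1.1414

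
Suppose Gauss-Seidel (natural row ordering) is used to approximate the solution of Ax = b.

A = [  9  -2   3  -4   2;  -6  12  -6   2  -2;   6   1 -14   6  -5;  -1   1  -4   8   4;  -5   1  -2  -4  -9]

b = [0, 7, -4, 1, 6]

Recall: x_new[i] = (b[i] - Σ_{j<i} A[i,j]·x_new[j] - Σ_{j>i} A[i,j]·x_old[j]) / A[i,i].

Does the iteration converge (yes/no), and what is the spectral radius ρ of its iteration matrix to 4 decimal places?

yes, ρ = 0.8989

Write A = D+L+U with D = diag(9, 12, -14, 8, -9).
GS T = -(D+L)⁻¹U: row 0 first, T[0,2] = -(3)/(9) = -0.3333; later rows by forward substitution.
  T[0,:] = [+0.0000, +0.2222, -0.3333, +0.4444, -0.2222]
  T[1,:] = [+0.0000, +0.1111, +0.3333, +0.0556, +0.0556]
  T[2,:] = [+0.0000, +0.1032, -0.1190, +0.6230, -0.4484]
  T[3,:] = [+0.0000, +0.0655, -0.1429, +0.3601, -0.7589]
  T[4,:] = [+0.0000, -0.1631, +0.3122, -0.5392, +0.5666]
|eigenvalues of T|: 0.8989, 0.2958, 0.2230, 0.2230, 0.0000.
spectral radius ρ = 0.8989; 0.8989 < 1 ⇒ converges.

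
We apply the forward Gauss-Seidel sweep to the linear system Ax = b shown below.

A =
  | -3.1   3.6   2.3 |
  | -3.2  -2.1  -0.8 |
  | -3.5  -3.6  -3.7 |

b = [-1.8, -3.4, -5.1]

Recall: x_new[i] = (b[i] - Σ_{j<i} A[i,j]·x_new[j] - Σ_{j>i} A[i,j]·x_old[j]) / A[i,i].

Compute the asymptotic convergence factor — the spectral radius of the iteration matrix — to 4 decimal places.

1.3182

Write A = D+L+U with D = diag(-3.1, -2.1, -3.7).
Gauss-Seidel: T = -(D+L)⁻¹U, row 0 first, T[0,1] = -(3.6)/(-3.1) = +1.1613; later rows by forward substitution.
  T[0,:] = [+0.0000, +1.1613, +0.7419]
  T[1,:] = [+0.0000, -1.7696, -1.5115]
  T[2,:] = [+0.0000, +0.6232, +0.7688]
|eigenvalues of T|: 1.3182, 0.3175, 0.0000.
ρ(T) = max|λ| = 1.3182; 1.3182 > 1 ⇒ diverges.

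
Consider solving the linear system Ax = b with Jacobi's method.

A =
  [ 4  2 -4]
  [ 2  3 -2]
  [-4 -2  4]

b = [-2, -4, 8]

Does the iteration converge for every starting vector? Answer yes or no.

Split A = D + L + U, D = diag(4, 3, 4).
T_J = -D⁻¹(L+U): T[2,0] = -(-4)/(4) = +1.0000; T[2,2] = 0.
  T[0,:] = [+0.0000  -0.5000  +1.0000]
  T[1,:] = [-0.6667  +0.0000  +0.6667]
  T[2,:] = [+1.0000  +0.5000  +0.0000]
moduli |λ_i(T)| = 1.4574, 1.0000, 0.4574.
ρ = 1.4574; 1.4574 > 1 ⇒ diverges.

no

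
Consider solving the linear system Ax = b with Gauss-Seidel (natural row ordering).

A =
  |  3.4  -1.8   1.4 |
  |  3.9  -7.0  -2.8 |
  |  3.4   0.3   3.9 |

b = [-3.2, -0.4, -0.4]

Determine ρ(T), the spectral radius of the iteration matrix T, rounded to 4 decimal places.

Let D = diag(3.4, -7, 3.9); L, U the strict triangles.
T_GS = -(D+L)⁻¹U: row 0 first, T[0,2] = -(1.4)/(3.4) = -0.4118; later rows by forward substitution.
  T[0,:] = [+0.0000  +0.5294  -0.4118]
  T[1,:] = [+0.0000  +0.2950  -0.6294]
  T[2,:] = [+0.0000  -0.4842  +0.4074]
|roots of det(T-λI)|: 0.9061, 0.2037, 0.0000.
spectral radius ρ = 0.9061; 0.9061 < 1, so it converges for any x₀.

0.9061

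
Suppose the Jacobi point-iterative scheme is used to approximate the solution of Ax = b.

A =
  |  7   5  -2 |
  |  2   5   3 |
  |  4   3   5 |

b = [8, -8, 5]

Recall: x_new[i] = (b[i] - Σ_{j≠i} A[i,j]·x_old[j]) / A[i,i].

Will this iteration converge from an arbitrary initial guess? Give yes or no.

Diagonal D = diag(7, 5, 5); L, U strict lower/upper.
Jacobi T = -D⁻¹(L+U): T[2,0] = -(4)/(5) = -0.8000; T[2,2] = 0.
  T[0,:] = [+0.0000, -0.7143, +0.2857]
  T[1,:] = [-0.4000, +0.0000, -0.6000]
  T[2,:] = [-0.8000, -0.6000, +0.0000]
|eigenvalues of T|: 0.8583, 0.5653, 0.5653.
ρ(T) = max|λ| = 0.8583; 0.8583 < 1: convergent.

yes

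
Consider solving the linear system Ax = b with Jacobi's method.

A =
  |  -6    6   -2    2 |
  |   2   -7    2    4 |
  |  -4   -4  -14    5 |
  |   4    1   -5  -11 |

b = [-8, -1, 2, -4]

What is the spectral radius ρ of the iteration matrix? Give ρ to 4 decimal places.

0.9025

Let D = diag(-6, -7, -14, -11); L, U the strict triangles.
Jacobi T = -D⁻¹(L+U): T[2,3] = -(5)/(-14) = +0.3571; T[2,2] = 0.
  T[0,:] = [+0.0000  +1.0000  -0.3333  +0.3333]
  T[1,:] = [+0.2857  +0.0000  +0.2857  +0.5714]
  T[2,:] = [-0.2857  -0.2857  +0.0000  +0.3571]
  T[3,:] = [+0.3636  +0.0909  -0.4545  +0.0000]
|eigenvalues of T|: 0.9025, 0.6302, 0.5768, 0.5768.
ρ(T) = max|λ| = 0.9025; 0.9025 < 1 ⇒ converges.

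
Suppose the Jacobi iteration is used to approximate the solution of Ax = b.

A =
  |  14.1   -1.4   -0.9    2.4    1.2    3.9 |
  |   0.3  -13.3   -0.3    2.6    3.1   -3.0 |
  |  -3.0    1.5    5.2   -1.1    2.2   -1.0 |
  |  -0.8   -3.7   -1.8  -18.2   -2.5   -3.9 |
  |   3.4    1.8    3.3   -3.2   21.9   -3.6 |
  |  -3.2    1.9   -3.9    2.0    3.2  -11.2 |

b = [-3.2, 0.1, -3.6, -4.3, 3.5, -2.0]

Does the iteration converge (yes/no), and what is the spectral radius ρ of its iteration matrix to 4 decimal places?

yes, ρ = 0.5593

Split A = D + L + U, D = diag(14.1, -13.3, 5.2, -18.2, 21.9, -11.2).
Jacobi T = -D⁻¹(L+U): T[2,0] = -(-3)/(5.2) = +0.5769; T[2,2] = 0.
  T[0,:] = [+0.0000, +0.0993, +0.0638, -0.1702, -0.0851, -0.2766]
  T[1,:] = [+0.0226, +0.0000, -0.0226, +0.1955, +0.2331, -0.2256]
  T[2,:] = [+0.5769, -0.2885, +0.0000, +0.2115, -0.4231, +0.1923]
  T[3,:] = [-0.0440, -0.2033, -0.0989, +0.0000, -0.1374, -0.2143]
  T[4,:] = [-0.1553, -0.0822, -0.1507, +0.1461, +0.0000, +0.1644]
  T[5,:] = [-0.2857, +0.1696, -0.3482, +0.1786, +0.2857, +0.0000]
eigenvalue magnitudes: 0.5593, 0.4117, 0.4117, 0.2968, 0.2968, 0.0755.
ρ = 0.5593; 0.5593 < 1 ⇒ converges.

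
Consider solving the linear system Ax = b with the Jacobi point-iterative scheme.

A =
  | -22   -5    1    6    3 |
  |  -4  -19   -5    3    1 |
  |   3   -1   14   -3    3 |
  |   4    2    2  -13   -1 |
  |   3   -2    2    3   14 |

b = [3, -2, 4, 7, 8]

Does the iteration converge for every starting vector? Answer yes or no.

yes

Split A = D + L + U, D = diag(-22, -19, 14, -13, 14).
T_J = -D⁻¹(L+U): T[4,2] = -(2)/(14) = -0.1429; T[4,4] = 0.
  T[0,:] = [+0.0000  -0.2273  +0.0455  +0.2727  +0.1364]
  T[1,:] = [-0.2105  +0.0000  -0.2632  +0.1579  +0.0526]
  T[2,:] = [-0.2143  +0.0714  +0.0000  +0.2143  -0.2143]
  T[3,:] = [+0.3077  +0.1538  +0.1538  +0.0000  -0.0769]
  T[4,:] = [-0.2143  +0.1429  -0.1429  -0.2143  +0.0000]
|roots of det(T-λI)|: 0.5303, 0.3742, 0.1818, 0.1818, 0.1250.
ρ(T) = max|λ| = 0.5303; 0.5303 < 1, so it converges for any x₀.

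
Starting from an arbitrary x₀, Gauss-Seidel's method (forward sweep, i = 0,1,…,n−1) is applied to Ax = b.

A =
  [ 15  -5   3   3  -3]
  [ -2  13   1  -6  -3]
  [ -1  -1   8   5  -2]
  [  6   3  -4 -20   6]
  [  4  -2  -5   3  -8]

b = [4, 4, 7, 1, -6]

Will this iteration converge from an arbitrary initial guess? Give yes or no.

yes

Write A = D+L+U with D = diag(15, 13, 8, -20, -8).
T_GS = -(D+L)⁻¹U: row 0 first, T[0,4] = -(-3)/(15) = +0.2000; later rows by forward substitution.
  T[0,:] = [+0.0000  +0.3333  -0.2000  -0.2000  +0.2000]
  T[1,:] = [+0.0000  +0.0513  -0.1077  +0.4308  +0.2615]
  T[2,:] = [+0.0000  +0.0481  -0.0385  -0.5962  +0.3077]
  T[3,:] = [+0.0000  +0.0981  -0.0685  +0.1238  +0.3377]
  T[4,:] = [+0.0000  +0.1606  -0.0747  +0.2113  -0.0311]
|roots of det(T-λI)|: 0.5577, 0.2126, 0.2126, 0.0953, 0.0000.
ρ(T) = max|λ| = 0.5577; 0.5577 < 1: convergent.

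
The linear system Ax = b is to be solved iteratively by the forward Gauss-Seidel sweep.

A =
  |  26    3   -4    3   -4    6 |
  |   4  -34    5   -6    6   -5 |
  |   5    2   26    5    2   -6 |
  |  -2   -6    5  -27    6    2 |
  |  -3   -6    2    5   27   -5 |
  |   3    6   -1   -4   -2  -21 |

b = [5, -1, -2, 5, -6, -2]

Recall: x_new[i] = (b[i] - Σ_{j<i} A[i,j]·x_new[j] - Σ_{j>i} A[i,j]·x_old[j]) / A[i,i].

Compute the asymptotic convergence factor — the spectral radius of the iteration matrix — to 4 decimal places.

Write A = D+L+U with D = diag(26, -34, 26, -27, 27, -21).
Gauss-Seidel: T = -(D+L)⁻¹U, row 0 first, T[0,3] = -(3)/(26) = -0.1154; later rows by forward substitution.
  T[0,:] = [+0.0000  -0.1154  +0.1538  -0.1154  +0.1538  -0.2308]
  T[1,:] = [+0.0000  -0.0136  +0.1652  -0.1900  +0.1946  -0.1742]
  T[2,:] = [+0.0000  +0.0232  -0.0423  -0.1555  -0.1215  +0.2885]
  T[3,:] = [+0.0000  +0.0159  -0.0559  +0.0220  +0.1451  +0.1833]
  T[4,:] = [+0.0000  -0.0205  +0.0673  -0.0476  +0.0425  +0.0655]
  T[5,:] = [+0.0000  -0.0225  +0.0754  -0.0630  +0.0517  -0.1376]
|roots of det(T-λI)|: 0.2509, 0.1675, 0.1675, 0.0743, 0.0366, 0.0000.
ρ = 0.2509; 0.2509 < 1, so it converges for any x₀.

0.2509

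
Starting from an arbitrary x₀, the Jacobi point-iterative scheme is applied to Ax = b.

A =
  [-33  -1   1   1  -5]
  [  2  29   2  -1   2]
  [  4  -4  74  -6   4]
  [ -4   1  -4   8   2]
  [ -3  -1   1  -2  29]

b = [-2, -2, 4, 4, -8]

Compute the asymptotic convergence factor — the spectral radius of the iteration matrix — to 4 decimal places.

Write A = D+L+U with D = diag(-33, 29, 74, 8, 29).
Jacobi T = -D⁻¹(L+U): T[4,2] = -(1)/(29) = -0.0345; T[4,4] = 0.
  T[0,:] = [+0.0000  -0.0303  +0.0303  +0.0303  -0.1515]
  T[1,:] = [-0.0690  +0.0000  -0.0690  +0.0345  -0.0690]
  T[2,:] = [-0.0541  +0.0541  +0.0000  +0.0811  -0.0541]
  T[3,:] = [+0.5000  -0.1250  +0.5000  +0.0000  -0.2500]
  T[4,:] = [+0.1034  +0.0345  -0.0345  +0.0690  +0.0000]
eigenvalue magnitudes: 0.2225, 0.1533, 0.1533, 0.1302, 0.0068.
spectral radius ρ = 0.2225; 0.2225 < 1: convergent.

0.2225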